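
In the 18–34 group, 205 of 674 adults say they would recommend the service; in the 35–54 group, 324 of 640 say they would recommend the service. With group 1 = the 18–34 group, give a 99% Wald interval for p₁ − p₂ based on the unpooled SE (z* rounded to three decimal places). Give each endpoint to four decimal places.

(-0.2705, -0.1337)

p̂₁ = 0.30415, p̂₂ = 0.50625, so the observed difference is -0.20210.
SE = √(0.000314013 + 0.000390564) = √0.000704577 = 0.026544.
The 99% critical value is z* = 2.576. Margin of error = 0.06838.
CI: -0.20210 ± 0.06838 = (-0.2705, -0.1337).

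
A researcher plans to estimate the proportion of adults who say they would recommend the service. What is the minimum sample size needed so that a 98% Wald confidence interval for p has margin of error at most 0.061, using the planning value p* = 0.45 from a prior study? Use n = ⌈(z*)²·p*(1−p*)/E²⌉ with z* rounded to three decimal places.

n = 360

The 98% critical value is z* = 2.326.
p*(1−p*) = 0.45·0.55 = 0.2475.
(z*)²·p*(1−p*)/E² = 5.410276·0.2475/0.003721 = 359.861.
⌈359.861⌉ = 360.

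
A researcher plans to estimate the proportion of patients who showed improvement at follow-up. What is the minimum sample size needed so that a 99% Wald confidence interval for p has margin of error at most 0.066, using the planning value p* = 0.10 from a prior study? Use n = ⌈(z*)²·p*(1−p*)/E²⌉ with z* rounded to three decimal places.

The 99% critical value is z* = 2.576.
p*(1−p*) = 0.0900.
Required n before rounding: 6.635776 × 0.0900 / 0.066² = 137.103.
⌈137.103⌉ = 138.

n = 138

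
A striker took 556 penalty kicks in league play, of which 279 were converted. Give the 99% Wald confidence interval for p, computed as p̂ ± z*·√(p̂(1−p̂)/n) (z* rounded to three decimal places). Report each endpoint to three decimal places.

(0.447, 0.556)

p̂ = 279/556 = 0.50180.
Standard error of p̂: √(0.249997/556) = √0.000449634 = 0.021205.
The 99% critical value is z* = 2.576.
Margin = 2.576·0.021205 = 0.05462.
CI: 0.50180 ± 0.05462 = (0.447, 0.556).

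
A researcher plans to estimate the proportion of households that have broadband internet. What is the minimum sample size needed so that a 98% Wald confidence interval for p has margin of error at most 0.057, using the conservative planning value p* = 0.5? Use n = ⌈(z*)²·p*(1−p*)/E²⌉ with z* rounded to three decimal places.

n = 417

For 98% confidence, z* = 2.326.
p*(1−p*) = 0.2500.
Required n before rounding: 5.410276 × 0.2500 / 0.057² = 416.303.
⌈416.303⌉ = 417.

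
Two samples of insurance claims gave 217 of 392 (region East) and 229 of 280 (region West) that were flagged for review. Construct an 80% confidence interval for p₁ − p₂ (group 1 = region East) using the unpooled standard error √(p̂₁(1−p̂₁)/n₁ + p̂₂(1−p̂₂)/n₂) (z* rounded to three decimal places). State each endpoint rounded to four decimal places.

(-0.3080, -0.2206)

p̂₁ = 217/392 = 0.55357, p̂₂ = 229/280 = 0.81786; p̂₁ − p̂₂ = -0.26429.
Unpooled SE = √(p̂₁(1−p̂₁)/n₁ + p̂₂(1−p̂₂)/n₂) = √(0.000630434 + 0.000532024) = 0.034095.
For 80% confidence, z* = 1.282. Margin = 1.282·0.034095 = 0.04371.
So the interval runs from -0.3080 to -0.2206.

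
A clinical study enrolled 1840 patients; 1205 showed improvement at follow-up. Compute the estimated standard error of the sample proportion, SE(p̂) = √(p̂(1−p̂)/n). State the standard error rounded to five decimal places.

With x = 1205 successes in n = 1840, p̂ = 0.65489.
p̂(1−p̂) = 0.226009.
SE = √(0.226009/1840) = √0.000122831 = 0.01108.

SE = 0.01108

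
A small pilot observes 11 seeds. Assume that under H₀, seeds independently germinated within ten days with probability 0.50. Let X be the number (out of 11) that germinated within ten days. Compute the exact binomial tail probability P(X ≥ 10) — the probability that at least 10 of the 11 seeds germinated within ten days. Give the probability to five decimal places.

X ~ Binomial(n=11, p=0.50).
P(X ≥ 10) = C(11,10)·0.50^10·0.50^1 + C(11,11)·0.50^11·0.50^0.
= 0.005371 + 0.000488 = 0.00586.

P = 0.00586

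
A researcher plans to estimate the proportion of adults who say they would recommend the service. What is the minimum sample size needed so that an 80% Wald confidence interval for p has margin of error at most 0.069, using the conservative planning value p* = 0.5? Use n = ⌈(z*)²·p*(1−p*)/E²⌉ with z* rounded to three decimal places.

n = 87

z* = 1.282 at the 80% level.
p*(1−p*) = 0.50·0.50 = 0.2500.
(z*)²·p*(1−p*)/E² = 1.643524·0.2500/0.004761 = 86.301.
Rounding up, n = 87.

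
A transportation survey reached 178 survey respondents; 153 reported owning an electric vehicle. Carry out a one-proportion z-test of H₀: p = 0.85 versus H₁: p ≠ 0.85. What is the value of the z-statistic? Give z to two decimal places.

With x = 153 successes in n = 178, p̂ = 0.85955.
Null standard error: √(0.85·0.15/178) = √0.000716292 = 0.026764.
z = (0.85955 − 0.85)/0.026764 = 0.00955/0.026764 = 0.36.

z = 0.36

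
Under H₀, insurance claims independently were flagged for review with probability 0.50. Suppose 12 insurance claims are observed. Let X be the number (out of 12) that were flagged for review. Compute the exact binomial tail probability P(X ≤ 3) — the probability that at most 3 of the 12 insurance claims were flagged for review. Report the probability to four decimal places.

X ~ Binomial(n=12, p=0.50).
P(X ≤ 3) = C(12,0)·0.50^0·0.50^12 + C(12,1)·0.50^1·0.50^11 + C(12,2)·0.50^2·0.50^10 + C(12,3)·0.50^3·0.50^9.
= 0.000244 + 0.002930 + 0.016113 + 0.053711 = 0.0730.

P = 0.0730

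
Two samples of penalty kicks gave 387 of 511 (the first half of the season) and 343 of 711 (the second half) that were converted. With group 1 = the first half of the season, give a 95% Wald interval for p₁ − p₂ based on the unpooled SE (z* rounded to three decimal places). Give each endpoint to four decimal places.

(0.2227, 0.3272)

p̂₁ = 0.75734, p̂₂ = 0.48242, so the observed difference is 0.27492.
Unpooled SE = √(p̂₁(1−p̂₁)/n₁ + p̂₂(1−p̂₂)/n₂) = √(0.000359642 + 0.000351183) = 0.026661.
z* = 1.960 at the 95% level. Margin of error = 0.05226.
CI: 0.27492 ± 0.05226 = (0.2227, 0.3272).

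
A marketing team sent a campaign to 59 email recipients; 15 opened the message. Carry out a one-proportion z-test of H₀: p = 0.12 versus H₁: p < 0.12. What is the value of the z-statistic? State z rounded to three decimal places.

The sample proportion is 15/59 = 0.25424.
Null standard error: √(0.12·0.88/59) = √0.001789831 = 0.042306.
z = (0.25424 − 0.12)/0.042306 = 0.13424/0.042306 = 3.173.

z = 3.173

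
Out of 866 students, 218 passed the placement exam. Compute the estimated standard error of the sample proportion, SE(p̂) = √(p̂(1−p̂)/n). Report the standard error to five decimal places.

Sample proportion p̂ = 218/866 = 0.25173.
p̂(1−p̂) = 0.25173·0.74827 = 0.188362.
SE = √(0.188362/866) = √0.000217508 = 0.01475.

SE = 0.01475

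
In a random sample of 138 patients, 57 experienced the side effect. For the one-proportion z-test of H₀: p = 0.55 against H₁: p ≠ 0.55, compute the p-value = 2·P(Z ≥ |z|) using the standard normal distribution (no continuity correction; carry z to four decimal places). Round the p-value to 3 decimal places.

p-value = 0.001

p̂ = 57/138 = 0.41304.
SE₀ = √(0.55·0.45/138) = 0.042349.
Test statistic (full precision, shown to 4 dp): z = (57/138 − 0.55)/SE₀ ≈ -3.2340.
p-value = 2·P(Z ≥ |z|) with z = -3.2340 → 0.001.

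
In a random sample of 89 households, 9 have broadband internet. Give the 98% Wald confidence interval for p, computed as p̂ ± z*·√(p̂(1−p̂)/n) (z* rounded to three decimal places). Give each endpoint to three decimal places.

(0.027, 0.175)

p̂ = 9/89 = 0.10112.
SE(p̂) = √(0.10112·0.89888/89) = 0.031958.
z* = 2.326 at the 98% level.
Margin = 2.326·0.031958 = 0.07433.
So the interval runs from 0.027 to 0.175.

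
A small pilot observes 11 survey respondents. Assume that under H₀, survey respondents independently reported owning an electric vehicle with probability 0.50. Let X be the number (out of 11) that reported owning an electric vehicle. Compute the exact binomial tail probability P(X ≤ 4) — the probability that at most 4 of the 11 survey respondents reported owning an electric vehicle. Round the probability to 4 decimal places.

X ~ Binomial(n=11, p=0.50).
P(X ≤ 4) = Σ_{j=0}^{4} C(11,j)·0.50^j·0.50^{11−j}.
= 0.000488 + 0.005371 + 0.026855 + 0.080566 + 0.161133 = 0.2744.

P = 0.2744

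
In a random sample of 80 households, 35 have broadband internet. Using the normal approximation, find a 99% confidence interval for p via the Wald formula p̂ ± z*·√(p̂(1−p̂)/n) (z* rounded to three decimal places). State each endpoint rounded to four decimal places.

(0.2946, 0.5804)

Sample proportion p̂ = 35/80 = 0.43750.
Standard error of p̂: √(0.246094/80) = √0.003076172 = 0.055463.
z* = 2.576 at the 99% level.
Margin of error: 2.576 × 0.055463 = 0.14287.
CI: 0.43750 ± 0.14287 = (0.2946, 0.5804).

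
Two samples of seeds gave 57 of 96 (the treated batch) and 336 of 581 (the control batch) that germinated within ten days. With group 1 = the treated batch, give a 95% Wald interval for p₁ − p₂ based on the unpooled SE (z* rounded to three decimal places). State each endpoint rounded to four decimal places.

p̂₁ = 0.59375, p̂₂ = 0.57831, so the observed difference is 0.01544.
SE = √(0.002512614 + 0.000419737) = √0.002932351 = 0.054151.
z* = 1.960 at the 95% level. Margin of error = 0.10614.
Interval: 0.01544 ± 0.10614 → (-0.0907, 0.1216).

(-0.0907, 0.1216)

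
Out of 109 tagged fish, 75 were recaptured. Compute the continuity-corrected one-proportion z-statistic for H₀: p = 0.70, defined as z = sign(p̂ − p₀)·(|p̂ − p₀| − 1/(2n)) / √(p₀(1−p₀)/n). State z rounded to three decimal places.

z = -0.167

Sample proportion p̂ = 75/109 = 0.68807. p̂ − p₀ = -0.011927.
1/(2n) = 0.004587.
Corrected numerator: |-0.011927| − 0.004587 = 0.007340.
Null standard error: √(0.70·0.30/109) = √0.001926606 = 0.043893.
z = −0.007340/0.043893 = -0.167.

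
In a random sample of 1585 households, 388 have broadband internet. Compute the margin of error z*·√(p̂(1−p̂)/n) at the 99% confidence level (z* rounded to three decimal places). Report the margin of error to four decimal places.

p̂ = 388/1585 = 0.24479.
Standard error of p̂: √(0.184870/1585) = √0.000116637 = 0.010800.
The 99% critical value is z* = 2.576.
Margin of error = z*·SE = 2.576 × 0.010800 = 0.0278.

ME = 0.0278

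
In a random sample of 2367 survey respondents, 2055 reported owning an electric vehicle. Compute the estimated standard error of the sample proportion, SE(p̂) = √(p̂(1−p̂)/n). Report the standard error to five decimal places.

SE = 0.00695

The sample proportion is 2055/2367 = 0.86819.
p̂(1−p̂) = 0.114436.
SE = √(0.114436/2367) = 0.00695.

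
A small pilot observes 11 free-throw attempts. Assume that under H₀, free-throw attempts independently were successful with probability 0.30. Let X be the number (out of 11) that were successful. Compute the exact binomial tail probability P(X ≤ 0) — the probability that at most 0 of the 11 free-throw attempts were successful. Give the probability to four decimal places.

X ~ Binomial(n=11, p=0.30).
P(X ≤ 0) = C(11,0)·0.30^0·0.70^11.
= 0.019773 = 0.0198.

P = 0.0198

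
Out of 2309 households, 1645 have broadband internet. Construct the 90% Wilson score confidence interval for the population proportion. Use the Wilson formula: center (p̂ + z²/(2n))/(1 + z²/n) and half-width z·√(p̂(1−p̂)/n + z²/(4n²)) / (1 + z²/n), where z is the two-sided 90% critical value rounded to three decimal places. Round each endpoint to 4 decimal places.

(0.6967, 0.7277)

Here p̂ = 1645/2309 = 0.71243 and z = 1.645 (z² = 2.706025).
Denominator 1 + z²/n = 1 + 2.706025/2309 = 1.001172.
Center = (0.71243 + 0.000586)/1.001172 = 0.71218.
Radicand: p̂(1−p̂)/n + z²/(4n²) = 0.000088728 + 0.000000127 = 0.000088855.
Half-width = z·√(radicand)/denom = 1.645·0.009426/1.001172 = 0.01549.
CI: 0.71218 ± 0.01549 = (0.6967, 0.7277).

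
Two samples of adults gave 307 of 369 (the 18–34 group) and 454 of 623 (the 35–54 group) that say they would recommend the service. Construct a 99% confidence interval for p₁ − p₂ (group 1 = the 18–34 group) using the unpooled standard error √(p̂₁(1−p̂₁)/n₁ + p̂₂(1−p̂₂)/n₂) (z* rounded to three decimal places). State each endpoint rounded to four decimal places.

(0.0353, 0.1712)

p̂₁ = 307/369 = 0.83198, p̂₂ = 454/623 = 0.72873; p̂₁ − p̂₂ = 0.10325.
SE = √(0.000378836 + 0.000317306) = √0.000696142 = 0.026385.
For 99% confidence, z* = 2.576. Margin of error = 0.06797.
CI: 0.10325 ± 0.06797 = (0.0353, 0.1712).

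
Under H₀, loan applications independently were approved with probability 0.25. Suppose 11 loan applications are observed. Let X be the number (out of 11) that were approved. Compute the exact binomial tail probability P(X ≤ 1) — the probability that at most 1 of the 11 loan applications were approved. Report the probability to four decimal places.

X ~ Binomial(n=11, p=0.25).
P(X ≤ 1) = C(11,0)·0.25^0·0.75^11 + C(11,1)·0.25^1·0.75^10.
= 0.042235 + 0.154862 = 0.1971.

P = 0.1971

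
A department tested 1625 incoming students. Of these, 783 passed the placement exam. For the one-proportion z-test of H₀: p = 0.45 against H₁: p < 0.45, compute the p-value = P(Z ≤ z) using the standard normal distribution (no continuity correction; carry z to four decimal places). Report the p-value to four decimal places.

p-value = 0.9951

The sample proportion is 783/1625 = 0.48185.
Under H₀, SE = √(p₀(1−p₀)/n) = √(0.45·0.55/1625) = √0.000152308 = 0.012341.
z = (p̂ − p₀)/SE = (783/1625 − 0.45)/0.012341 ≈ 2.5805.
From the standard normal, P(Z ≤ z) = 0.9951.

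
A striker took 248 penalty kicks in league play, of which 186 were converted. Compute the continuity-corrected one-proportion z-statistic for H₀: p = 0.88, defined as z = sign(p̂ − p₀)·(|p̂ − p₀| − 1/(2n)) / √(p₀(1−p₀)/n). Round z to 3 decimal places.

z = -6.202

Sample proportion p̂ = 186/248 = 0.75000. p̂ − p₀ = -0.130000.
Continuity correction 1/(2n) = 1/496 = 0.002016.
Corrected numerator: |-0.130000| − 0.002016 = 0.127984.
Null standard error: √(0.88·0.12/248) = √0.000425806 = 0.020635.
z = (−)0.127984/0.020635 = -6.202.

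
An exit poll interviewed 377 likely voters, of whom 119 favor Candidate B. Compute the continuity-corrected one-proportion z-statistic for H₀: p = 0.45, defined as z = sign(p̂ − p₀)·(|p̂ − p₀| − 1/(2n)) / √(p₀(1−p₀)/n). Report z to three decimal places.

z = -5.192

p̂ = 119/377 = 0.31565. p̂ − p₀ = -0.134350.
1/(2n) = 0.001326.
Corrected numerator: |-0.134350| − 0.001326 = 0.133024.
Null standard error: √(0.45·0.55/377) = √0.000656499 = 0.025622.
z = (−)0.133024/0.025622 = -5.192.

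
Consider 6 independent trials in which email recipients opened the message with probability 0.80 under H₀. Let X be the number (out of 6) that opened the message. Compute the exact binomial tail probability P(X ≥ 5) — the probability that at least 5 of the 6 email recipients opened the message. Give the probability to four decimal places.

P = 0.6554

X ~ Binomial(n=6, p=0.80).
P(X ≥ 5) = C(6,5)·0.80^5·0.20^1 + C(6,6)·0.80^6·0.20^0.
= 0.393216 + 0.262144 = 0.6554.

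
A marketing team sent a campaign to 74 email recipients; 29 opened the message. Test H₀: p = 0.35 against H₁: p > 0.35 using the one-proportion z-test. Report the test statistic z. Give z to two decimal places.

z = 0.76

With x = 29 successes in n = 74, p̂ = 0.39189.
Under H₀, SE = √(p₀(1−p₀)/n) = √(0.35·0.65/74) = √0.003074324 = 0.055447.
z = (p̂ − p₀)/SE = (0.39189 − 0.35)/0.055447 = 0.76.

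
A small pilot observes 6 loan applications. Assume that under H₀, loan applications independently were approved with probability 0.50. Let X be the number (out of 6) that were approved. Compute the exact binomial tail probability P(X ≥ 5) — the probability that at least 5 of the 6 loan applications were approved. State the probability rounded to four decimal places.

P = 0.1094

X ~ Binomial(n=6, p=0.50).
P(X ≥ 5) = C(6,5)·0.50^5·0.50^1 + C(6,6)·0.50^6·0.50^0.
= 0.093750 + 0.015625 = 0.1094.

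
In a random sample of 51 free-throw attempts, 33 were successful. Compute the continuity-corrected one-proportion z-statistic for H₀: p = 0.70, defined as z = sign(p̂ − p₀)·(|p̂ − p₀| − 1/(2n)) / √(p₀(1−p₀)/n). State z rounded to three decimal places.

z = -0.672

The sample proportion is 33/51 = 0.64706. p̂ − p₀ = -0.052941.
Continuity correction 1/(2n) = 1/102 = 0.009804.
Corrected numerator: |-0.052941| − 0.009804 = 0.043137.
SE₀ = √(0.70·0.30/51) = 0.064169.
z = −0.043137/0.064169 = -0.672.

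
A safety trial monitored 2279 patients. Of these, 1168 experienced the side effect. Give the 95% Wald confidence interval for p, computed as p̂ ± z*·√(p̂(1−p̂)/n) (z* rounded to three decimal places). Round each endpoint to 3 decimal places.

Sample proportion p̂ = 1168/2279 = 0.51251.
Standard error of p̂: √(0.249844/2279) = √0.000109629 = 0.010470.
For 95% confidence, z* = 1.960.
Margin = 1.960·0.010470 = 0.02052.
So the interval runs from 0.492 to 0.533.

(0.492, 0.533)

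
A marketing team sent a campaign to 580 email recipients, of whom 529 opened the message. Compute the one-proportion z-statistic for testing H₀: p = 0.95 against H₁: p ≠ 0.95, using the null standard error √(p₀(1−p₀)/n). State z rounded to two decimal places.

The sample proportion is 529/580 = 0.91207.
Under H₀, SE = √(p₀(1−p₀)/n) = √(0.95·0.05/580) = √0.000081897 = 0.009050.
z = (0.91207 − 0.95)/0.009050 = -0.03793/0.009050 = -4.19.

z = -4.19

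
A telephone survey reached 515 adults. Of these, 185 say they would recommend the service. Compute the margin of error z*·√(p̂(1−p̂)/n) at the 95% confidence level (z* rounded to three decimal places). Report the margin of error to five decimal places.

p̂ = 185/515 = 0.35922.
SE(p̂) = √(0.35922·0.64078/515) = 0.021141.
z* = 1.960 at the 95% level.
ME = 1.960·0.021141 = 0.04144.

ME = 0.04144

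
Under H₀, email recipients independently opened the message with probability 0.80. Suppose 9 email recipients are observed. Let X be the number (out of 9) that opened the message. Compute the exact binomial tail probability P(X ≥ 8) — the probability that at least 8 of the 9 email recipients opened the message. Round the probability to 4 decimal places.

P = 0.4362

X is binomial with n = 9 and p = 0.80.
P(X ≥ 8) = C(9,8)·0.80^8·0.20^1 + C(9,9)·0.80^9·0.20^0.
= 0.301990 + 0.134218 = 0.4362.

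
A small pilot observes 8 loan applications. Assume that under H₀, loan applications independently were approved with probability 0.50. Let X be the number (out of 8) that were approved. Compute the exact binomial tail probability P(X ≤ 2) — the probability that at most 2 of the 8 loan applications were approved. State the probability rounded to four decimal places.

P = 0.1445

X ~ Binomial(n=8, p=0.50).
P(X ≤ 2) = C(8,0)·0.50^0·0.50^8 + C(8,1)·0.50^1·0.50^7 + C(8,2)·0.50^2·0.50^6.
= 0.003906 + 0.031250 + 0.109375 = 0.1445.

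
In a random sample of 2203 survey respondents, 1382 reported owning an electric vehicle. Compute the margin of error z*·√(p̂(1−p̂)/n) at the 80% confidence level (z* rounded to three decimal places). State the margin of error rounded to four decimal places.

ME = 0.0132

p̂ = 1382/2203 = 0.62733.
SE(p̂) = √(0.62733·0.37267/2203) = 0.010302.
For 80% confidence, z* = 1.282.
Margin of error = z*·SE = 1.282 × 0.010302 = 0.0132.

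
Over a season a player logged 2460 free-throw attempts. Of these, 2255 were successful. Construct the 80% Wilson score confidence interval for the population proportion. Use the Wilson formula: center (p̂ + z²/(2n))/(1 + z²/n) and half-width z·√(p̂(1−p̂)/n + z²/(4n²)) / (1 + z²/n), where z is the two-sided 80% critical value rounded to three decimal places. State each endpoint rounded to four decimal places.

Here p̂ = 2255/2460 = 0.91667 and z = 1.282 (z² = 1.643524).
1 + z²/n = 1.000668.
Center = (0.91667 + 0.000334)/1.000668 = 0.91639.
Radicand: p̂(1−p̂)/n + z²/(4n²) = 0.000031052 + 0.000000068 = 0.000031120.
Half-width = z·√(radicand)/denom = 1.282·0.005579/1.000668 = 0.00715.
CI: 0.91639 ± 0.00715 = (0.9092, 0.9235).

(0.9092, 0.9235)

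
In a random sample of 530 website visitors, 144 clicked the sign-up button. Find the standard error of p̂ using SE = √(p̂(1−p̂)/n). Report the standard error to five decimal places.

SE = 0.01932

With x = 144 successes in n = 530, p̂ = 0.27170.
p̂(1−p̂) = 0.27170·0.72830 = 0.197879.
SE = √(0.197879/530) = 0.01932.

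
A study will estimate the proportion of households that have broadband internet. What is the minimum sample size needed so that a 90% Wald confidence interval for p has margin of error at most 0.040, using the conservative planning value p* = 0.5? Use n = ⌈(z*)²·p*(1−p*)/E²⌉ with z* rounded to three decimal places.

The 90% critical value is z* = 1.645.
p*(1−p*) = 0.2500.
Required n before rounding: 2.706025 × 0.2500 / 0.040² = 422.816.
Rounding up, n = 423.

n = 423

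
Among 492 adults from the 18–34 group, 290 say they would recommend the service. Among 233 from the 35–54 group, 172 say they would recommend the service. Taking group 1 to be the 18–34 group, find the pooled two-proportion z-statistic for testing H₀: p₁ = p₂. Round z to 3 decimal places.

z = -3.891

Sample proportions: p̂₁ = 290/492 = 0.58943 and p̂₂ = 172/233 = 0.73820.
Pooling: p̂ = 462/725 = 0.63724.
SE = √[p̂(1−p̂)(1/n₁+1/n₂)] = √[0.63724·0.36276·(1/492+1/233)] ≈ 0.038236.
z = -0.14877/0.038236 = -3.891.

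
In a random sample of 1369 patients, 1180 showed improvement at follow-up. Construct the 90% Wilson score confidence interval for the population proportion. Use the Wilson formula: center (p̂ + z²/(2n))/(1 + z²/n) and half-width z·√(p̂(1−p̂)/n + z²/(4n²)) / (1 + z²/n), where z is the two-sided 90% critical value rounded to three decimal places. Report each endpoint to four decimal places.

p̂ = 1180/1369 = 0.86194; z = 1.645, so z² = 2.706025.
1 + z²/n = 1.001977.
Adjusted center: (0.86194 + z²/(2n))/1.001977 = 0.86123.
Radicand: p̂(1−p̂)/n + z²/(4n²) = 0.000086923 + 0.000000361 = 0.000087284.
Half-width = z·√(radicand)/denom = 1.645·0.009343/1.001977 = 0.01534.
So the interval runs from 0.8459 to 0.8766.

(0.8459, 0.8766)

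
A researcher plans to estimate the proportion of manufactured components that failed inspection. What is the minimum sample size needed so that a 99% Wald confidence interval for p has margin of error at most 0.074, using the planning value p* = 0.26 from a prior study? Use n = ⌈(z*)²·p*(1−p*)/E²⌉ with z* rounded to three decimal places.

For 99% confidence, z* = 2.576.
p*(1−p*) = 0.26·0.74 = 0.1924.
(z*)²·p*(1−p*)/E² = 6.635776·0.1924/0.005476 = 233.149.
Rounding up, n = 234.

n = 234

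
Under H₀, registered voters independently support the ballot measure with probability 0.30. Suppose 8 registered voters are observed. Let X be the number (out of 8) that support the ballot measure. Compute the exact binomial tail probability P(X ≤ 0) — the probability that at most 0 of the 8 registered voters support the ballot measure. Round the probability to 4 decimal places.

X ~ Binomial(n=8, p=0.30).
P(X ≤ 0) = C(8,0)·0.30^0·0.70^8.
= 0.057648 = 0.0576.

P = 0.0576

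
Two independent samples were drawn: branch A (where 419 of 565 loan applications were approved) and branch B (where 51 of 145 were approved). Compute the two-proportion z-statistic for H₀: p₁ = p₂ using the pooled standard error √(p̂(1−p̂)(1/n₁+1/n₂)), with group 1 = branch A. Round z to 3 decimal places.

z = 8.853

Sample proportions: p̂₁ = 419/565 = 0.74159 and p̂₂ = 51/145 = 0.35172.
Pooled p̂ = (419+51)/(565+145) = 470/710 = 0.66197.
Pooled SE = √[0.2237651·0.00866646] ≈ 0.044037.
z = 0.38987/0.044037 = 8.853.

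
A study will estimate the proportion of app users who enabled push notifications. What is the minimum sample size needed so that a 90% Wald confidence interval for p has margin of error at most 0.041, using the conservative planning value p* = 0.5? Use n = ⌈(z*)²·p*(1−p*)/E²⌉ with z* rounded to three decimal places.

n = 403

For 90% confidence, z* = 1.645.
p*(1−p*) = 0.2500.
Required n before rounding: 2.706025 × 0.2500 / 0.041² = 402.443.
Rounding up, n = 403.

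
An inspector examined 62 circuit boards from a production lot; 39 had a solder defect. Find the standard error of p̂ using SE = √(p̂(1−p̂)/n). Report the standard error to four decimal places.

SE = 0.0613

The sample proportion is 39/62 = 0.62903.
p̂(1−p̂) = 0.233351.
SE = √(0.233351/62) = √0.003763726 = 0.0613.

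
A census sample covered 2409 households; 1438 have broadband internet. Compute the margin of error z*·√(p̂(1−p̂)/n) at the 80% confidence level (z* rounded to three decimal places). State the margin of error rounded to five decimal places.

ME = 0.01281

p̂ = 1438/2409 = 0.59693.
SE = √(p̂(1−p̂)/n) = √(0.240605/2409) = 0.009994.
For 80% confidence, z* = 1.282.
Margin of error = z*·SE = 1.282 × 0.009994 = 0.01281.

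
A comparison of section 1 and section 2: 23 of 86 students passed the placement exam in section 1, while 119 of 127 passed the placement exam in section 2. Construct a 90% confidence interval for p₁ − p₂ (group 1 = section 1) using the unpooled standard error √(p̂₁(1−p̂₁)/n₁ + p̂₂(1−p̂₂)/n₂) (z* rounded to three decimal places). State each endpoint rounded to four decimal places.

(-0.7557, -0.5834)

p̂₁ = 0.26744, p̂₂ = 0.93701, so the observed difference is -0.66957.
SE = √(0.002278101 + 0.000464757) = √0.002742858 = 0.052372.
For 90% confidence, z* = 1.645. Margin of error = 0.08615.
Interval: -0.66957 ± 0.08615 → (-0.7557, -0.5834).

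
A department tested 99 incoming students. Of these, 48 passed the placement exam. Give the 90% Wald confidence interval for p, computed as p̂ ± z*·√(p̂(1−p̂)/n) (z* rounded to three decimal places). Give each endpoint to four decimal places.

(0.4022, 0.5675)

Sample proportion p̂ = 48/99 = 0.48485.
Standard error of p̂: √(0.249770/99) = √0.002522934 = 0.050229.
z* = 1.645 at the 90% level.
Margin of error: 1.645 × 0.050229 = 0.08263.
So the interval runs from 0.4022 to 0.5675.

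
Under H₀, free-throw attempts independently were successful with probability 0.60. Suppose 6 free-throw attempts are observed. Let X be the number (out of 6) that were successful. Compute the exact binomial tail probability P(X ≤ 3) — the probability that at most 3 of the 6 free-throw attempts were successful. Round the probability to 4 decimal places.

X ~ Binomial(n=6, p=0.60).
P(X ≤ 3) = C(6,0)·0.60^0·0.40^6 + C(6,1)·0.60^1·0.40^5 + C(6,2)·0.60^2·0.40^4 + C(6,3)·0.60^3·0.40^3.
= 0.004096 + 0.036864 + 0.138240 + 0.276480 = 0.4557.

P = 0.4557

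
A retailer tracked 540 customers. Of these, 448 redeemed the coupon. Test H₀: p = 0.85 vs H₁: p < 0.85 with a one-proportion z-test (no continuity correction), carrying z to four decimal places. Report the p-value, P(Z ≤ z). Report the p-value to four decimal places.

The sample proportion is 448/540 = 0.82963.
SE₀ = √(0.85·0.15/540) = 0.015366.
z = (p̂ − p₀)/SE = (448/540 − 0.85)/0.015366 ≈ -1.3257.
From the standard normal, P(Z ≤ z) = 0.0925.

p-value = 0.0925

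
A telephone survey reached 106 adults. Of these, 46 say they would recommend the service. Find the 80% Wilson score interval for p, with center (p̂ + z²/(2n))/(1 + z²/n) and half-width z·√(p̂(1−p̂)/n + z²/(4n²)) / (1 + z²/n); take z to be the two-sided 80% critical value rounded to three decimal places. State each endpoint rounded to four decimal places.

Here p̂ = 46/106 = 0.43396 and z = 1.282 (z² = 1.643524).
1 + z²/n = 1.015505.
Adjusted center: (0.43396 + z²/(2n))/1.015505 = 0.43497.
Radicand: p̂(1−p̂)/n + z²/(4n²) = 0.002317349 + 0.000036568 = 0.002353917.
Half-width = 1.282·√0.002353917/1.015505 = 0.06125.
CI: 0.43497 ± 0.06125 = (0.3737, 0.4962).

(0.3737, 0.4962)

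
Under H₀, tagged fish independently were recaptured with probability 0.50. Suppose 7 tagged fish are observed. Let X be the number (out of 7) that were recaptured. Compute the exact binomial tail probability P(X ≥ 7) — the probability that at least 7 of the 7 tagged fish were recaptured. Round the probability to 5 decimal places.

P = 0.00781

X is binomial with n = 7 and p = 0.50.
P(X ≥ 7) = C(7,7)·0.50^7·0.50^0.
= 0.007812 = 0.00781.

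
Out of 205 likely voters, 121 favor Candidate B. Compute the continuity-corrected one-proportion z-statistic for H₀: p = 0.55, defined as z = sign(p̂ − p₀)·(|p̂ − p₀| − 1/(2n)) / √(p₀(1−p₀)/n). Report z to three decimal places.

z = 1.088

p̂ = 121/205 = 0.59024. p̂ − p₀ = 0.040244.
Continuity correction 1/(2n) = 1/410 = 0.002439.
Corrected numerator: |0.040244| − 0.002439 = 0.037805.
Null standard error: √(0.55·0.45/205) = √0.001207317 = 0.034746.
z = +0.037805/0.034746 = 1.088.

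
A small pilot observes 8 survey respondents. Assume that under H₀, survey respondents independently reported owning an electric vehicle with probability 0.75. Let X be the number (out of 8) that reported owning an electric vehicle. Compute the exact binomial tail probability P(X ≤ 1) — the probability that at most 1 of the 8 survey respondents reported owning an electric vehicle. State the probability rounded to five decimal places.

P = 0.00038

X is binomial with n = 8 and p = 0.75.
P(X ≤ 1) = C(8,0)·0.75^0·0.25^8 + C(8,1)·0.75^1·0.25^7.
= 0.000015 + 0.000366 = 0.00038.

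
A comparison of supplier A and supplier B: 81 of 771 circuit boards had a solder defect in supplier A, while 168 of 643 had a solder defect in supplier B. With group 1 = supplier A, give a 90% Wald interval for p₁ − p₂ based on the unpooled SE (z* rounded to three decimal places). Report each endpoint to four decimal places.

(-0.1900, -0.1224)

p̂₁ = 0.10506, p̂₂ = 0.26128, so the observed difference is -0.15622.
Unpooled SE = √(p̂₁(1−p̂₁)/n₁ + p̂₂(1−p̂₂)/n₂) = √(0.000121947 + 0.000300172) = 0.020546.
The 90% critical value is z* = 1.645. Margin = 1.645·0.020546 = 0.03380.
So the interval runs from -0.1900 to -0.1224.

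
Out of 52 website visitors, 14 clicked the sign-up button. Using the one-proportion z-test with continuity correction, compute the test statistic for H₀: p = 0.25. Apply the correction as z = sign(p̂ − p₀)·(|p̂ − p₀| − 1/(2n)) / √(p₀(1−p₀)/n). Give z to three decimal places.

p̂ = 14/52 = 0.26923. p̂ − p₀ = 0.019231.
1/(2n) = 0.009615.
Corrected numerator: |0.019231| − 0.009615 = 0.009616.
Null standard error: √(0.25·0.75/52) = √0.003605769 = 0.060048.
z = (+)0.009616/0.060048 = 0.160.

z = 0.160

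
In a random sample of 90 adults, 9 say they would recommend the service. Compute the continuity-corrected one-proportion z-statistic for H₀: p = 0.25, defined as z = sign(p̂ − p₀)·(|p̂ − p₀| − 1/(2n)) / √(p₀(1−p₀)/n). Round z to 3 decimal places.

z = -3.165

Sample proportion p̂ = 9/90 = 0.10000. p̂ − p₀ = -0.150000.
Continuity correction 1/(2n) = 1/180 = 0.005556.
Corrected numerator: |-0.150000| − 0.005556 = 0.144444.
Null standard error: √(0.25·0.75/90) = √0.002083333 = 0.045644.
z = −0.144444/0.045644 = -3.165.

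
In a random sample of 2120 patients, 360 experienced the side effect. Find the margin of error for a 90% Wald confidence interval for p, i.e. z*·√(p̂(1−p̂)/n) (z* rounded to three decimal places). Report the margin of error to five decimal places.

p̂ = 360/2120 = 0.16981.
Standard error of p̂: √(0.140975/2120) = √0.000066498 = 0.008155.
The 90% critical value is z* = 1.645.
So ME = 0.01341.

ME = 0.01341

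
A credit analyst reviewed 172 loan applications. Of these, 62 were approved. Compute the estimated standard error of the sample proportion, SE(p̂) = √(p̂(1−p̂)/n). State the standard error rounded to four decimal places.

SE = 0.0366

Sample proportion p̂ = 62/172 = 0.36047.
p̂(1−p̂) = 0.36047·0.63953 = 0.230531.
Dividing by n and taking the root: √0.001340297 = 0.0366.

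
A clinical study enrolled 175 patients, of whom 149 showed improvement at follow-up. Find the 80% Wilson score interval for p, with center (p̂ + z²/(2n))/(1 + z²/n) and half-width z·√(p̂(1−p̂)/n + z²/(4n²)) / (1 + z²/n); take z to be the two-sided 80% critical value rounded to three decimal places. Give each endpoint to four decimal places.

(0.8137, 0.8826)

p̂ = 149/175 = 0.85143; z = 1.282, so z² = 1.643524.
Denominator 1 + z²/n = 1 + 1.643524/175 = 1.009392.
Center = (0.85143 + 0.004696)/1.009392 = 0.84816.
Radicand: p̂(1−p̂)/n + z²/(4n²) = 0.000722845 + 0.000013417 = 0.000736262.
Half-width = 1.282·√0.000736262/1.009392 = 0.03446.
CI: 0.84816 ± 0.03446 = (0.8137, 0.8826).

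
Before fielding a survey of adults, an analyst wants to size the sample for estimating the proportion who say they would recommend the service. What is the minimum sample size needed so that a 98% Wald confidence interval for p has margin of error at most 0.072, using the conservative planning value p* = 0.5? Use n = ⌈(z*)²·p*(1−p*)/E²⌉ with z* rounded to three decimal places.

n = 261

For 98% confidence, z* = 2.326.
p*(1−p*) = 0.2500.
(z*)²·p*(1−p*)/E² = 5.410276·0.2500/0.005184 = 260.912.
⌈260.912⌉ = 261.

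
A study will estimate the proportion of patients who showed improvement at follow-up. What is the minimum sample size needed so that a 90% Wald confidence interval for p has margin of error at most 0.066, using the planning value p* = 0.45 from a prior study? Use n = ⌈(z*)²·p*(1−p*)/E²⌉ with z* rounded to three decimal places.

z* = 1.645 at the 90% level.
p*(1−p*) = 0.45·0.55 = 0.2475.
(z*)²·p*(1−p*)/E² = 2.706025·0.2475/0.004356 = 153.751.
Rounding up, n = 154.

n = 154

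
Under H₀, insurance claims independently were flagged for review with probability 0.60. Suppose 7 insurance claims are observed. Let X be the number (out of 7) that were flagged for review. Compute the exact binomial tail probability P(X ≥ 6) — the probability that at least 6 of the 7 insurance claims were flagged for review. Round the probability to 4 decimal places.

X is binomial with n = 7 and p = 0.60.
P(X ≥ 6) = C(7,6)·0.60^6·0.40^1 + C(7,7)·0.60^7·0.40^0.
= 0.130637 + 0.027994 = 0.1586.

P = 0.1586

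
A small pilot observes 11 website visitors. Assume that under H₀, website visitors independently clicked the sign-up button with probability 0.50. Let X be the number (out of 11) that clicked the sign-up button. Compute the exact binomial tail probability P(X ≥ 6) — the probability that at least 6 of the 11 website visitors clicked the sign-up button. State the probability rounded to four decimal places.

P = 0.5000

X ~ Binomial(n=11, p=0.50).
P(X ≥ 6) = Σ_{j=6}^{11} C(11,j)·0.50^j·0.50^{11−j}.
= 0.225586 + 0.161133 + 0.080566 + 0.026855 + 0.005371 + 0.000488 = 0.5000.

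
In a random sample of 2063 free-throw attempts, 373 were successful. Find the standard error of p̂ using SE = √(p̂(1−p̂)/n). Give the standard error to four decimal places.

The sample proportion is 373/2063 = 0.18080.
p̂(1−p̂) = 0.18080·0.81920 = 0.148111.
SE = √(0.148111/2063) = 0.0085.

SE = 0.0085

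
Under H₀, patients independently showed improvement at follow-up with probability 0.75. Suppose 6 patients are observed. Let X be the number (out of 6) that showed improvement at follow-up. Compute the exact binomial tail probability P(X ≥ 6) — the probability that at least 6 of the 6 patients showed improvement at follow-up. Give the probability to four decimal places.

P = 0.1780

X is binomial with n = 6 and p = 0.75.
P(X ≥ 6) = C(6,6)·0.75^6·0.25^0.
= 0.177979 = 0.1780.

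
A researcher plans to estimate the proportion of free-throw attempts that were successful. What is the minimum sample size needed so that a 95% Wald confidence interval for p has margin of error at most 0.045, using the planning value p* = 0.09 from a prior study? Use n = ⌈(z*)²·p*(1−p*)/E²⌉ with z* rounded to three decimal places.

The 95% critical value is z* = 1.960.
p*(1−p*) = 0.0819.
(z*)²·p*(1−p*)/E² = 3.841600·0.0819/0.002025 = 155.371.
⌈155.371⌉ = 156.

n = 156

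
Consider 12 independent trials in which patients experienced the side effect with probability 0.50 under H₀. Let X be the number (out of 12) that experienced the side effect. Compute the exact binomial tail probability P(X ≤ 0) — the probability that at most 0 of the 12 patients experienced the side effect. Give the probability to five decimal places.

P = 0.00024

X is binomial with n = 12 and p = 0.50.
P(X ≤ 0) = C(12,0)·0.50^0·0.50^12.
= 0.000244 = 0.00024.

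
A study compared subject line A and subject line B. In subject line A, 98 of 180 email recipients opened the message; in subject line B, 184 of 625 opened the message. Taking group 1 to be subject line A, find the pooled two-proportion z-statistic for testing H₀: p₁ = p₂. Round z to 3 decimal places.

z = 6.196

p̂₁ = 98/180 = 0.54444, p̂₂ = 184/625 = 0.29440.
Pooling: p̂ = 282/805 = 0.35031.
Pooled SE = √[0.2275931·0.00715556] ≈ 0.040355.
z = 0.25004/0.040355 = 6.196.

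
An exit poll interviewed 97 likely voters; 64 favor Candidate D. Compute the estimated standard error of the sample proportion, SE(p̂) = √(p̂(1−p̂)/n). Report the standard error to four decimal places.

SE = 0.0481

With x = 64 successes in n = 97, p̂ = 0.65979.
p̂(1−p̂) = 0.224467.
Dividing by n and taking the root: √0.002314093 = 0.0481.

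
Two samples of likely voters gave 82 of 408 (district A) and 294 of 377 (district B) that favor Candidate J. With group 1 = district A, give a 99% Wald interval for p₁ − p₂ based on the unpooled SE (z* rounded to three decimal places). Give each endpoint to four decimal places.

(-0.6539, -0.5038)

p̂₁ = 82/408 = 0.20098, p̂₂ = 294/377 = 0.77984; p̂₁ − p̂₂ = -0.57886.
SE = √(0.000393596 + 0.000455409) = √0.000849005 = 0.029138.
z* = 2.576 at the 99% level. Margin of error = 0.07506.
CI: -0.57886 ± 0.07506 = (-0.6539, -0.5038).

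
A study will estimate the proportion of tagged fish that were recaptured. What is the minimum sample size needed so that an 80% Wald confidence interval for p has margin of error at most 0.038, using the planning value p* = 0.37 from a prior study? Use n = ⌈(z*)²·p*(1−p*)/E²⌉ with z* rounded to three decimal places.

n = 266

The 80% critical value is z* = 1.282.
p*(1−p*) = 0.37·0.63 = 0.2331.
Required n before rounding: 1.643524 × 0.2331 / 0.038² = 265.308.
⌈265.308⌉ = 266.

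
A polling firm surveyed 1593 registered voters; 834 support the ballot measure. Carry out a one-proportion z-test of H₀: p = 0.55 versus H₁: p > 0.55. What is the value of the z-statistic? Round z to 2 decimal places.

The sample proportion is 834/1593 = 0.52354.
Under H₀, SE = √(p₀(1−p₀)/n) = √(0.55·0.45/1593) = √0.000155367 = 0.012465.
Test statistic: z = -0.02646/0.012465 = -2.12.

z = -2.12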